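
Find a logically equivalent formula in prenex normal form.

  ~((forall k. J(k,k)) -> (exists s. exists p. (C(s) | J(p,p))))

Eliminate → and ↔ using ¬ and ∨.
  ~(~(forall k. J(k,k)) | (exists s. exists p. (C(s) | J(p,p))))
Move each ¬ inward, flipping quantifiers it crosses:
  (forall k. J(k,k)) & (forall s. forall p. (~C(s) & ~J(p,p)))
Pull the quantifiers to the front (each side's bound variable is not free in the other side):
  forall k. forall s. forall p. (J(k,k) & ~C(s) & ~J(p,p))

forall k. forall s. forall p. (J(k,k) & ~C(s) & ~J(p,p))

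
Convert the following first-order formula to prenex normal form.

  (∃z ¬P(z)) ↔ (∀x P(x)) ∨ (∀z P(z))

First replace A → B with ¬A ∨ B; A ↔ B as (¬A ∨ B) ∧ (¬B ∨ A).
  (¬(∃z ¬P(z)) ∨ (∀x P(x)) ∨ (∀z P(z))) ∧ (¬((∀x P(x)) ∨ (∀z P(z))) ∨ (∃z ¬P(z)))
Move each ¬ inward, flipping quantifiers it crosses:
  ((∀z P(z)) ∨ (∀x P(x)) ∨ (∀z P(z))) ∧ ((∃x ¬P(x)) ∧ (∃z ¬P(z)) ∨ (∃z ¬P(z)))
Give each quantifier a distinct variable: z↦y1, x↦y, z↦v, z↦w1.
  ((∀z P(z)) ∨ (∀x P(x)) ∨ (∀y1 P(y1))) ∧ ((∃y ¬P(y)) ∧ (∃v ¬P(v)) ∨ (∃w1 ¬P(w1)))
Finally move all quantifiers to the prefix:
  ∀z ∀x ∀y1 ∃y ∃v ∃w1 ((P(z) ∨ P(x) ∨ P(y1)) ∧ (¬P(y) ∧ ¬P(v) ∨ ¬P(w1)))

∀z ∀x ∀y1 ∃y ∃v ∃w1 ((P(z) ∨ P(x) ∨ P(y1)) ∧ (¬P(y) ∧ ¬P(v) ∨ ¬P(w1)))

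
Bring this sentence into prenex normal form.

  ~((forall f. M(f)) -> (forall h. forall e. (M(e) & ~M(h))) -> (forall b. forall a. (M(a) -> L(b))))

First replace A → B with ¬A ∨ B.
  ~(~(forall f. M(f)) | ~(forall h. forall e. (M(e) & ~M(h))) | (forall b. forall a. (~M(a) | L(b))))
Move each ¬ inward, flipping quantifiers it crosses:
  (forall f. M(f)) & (forall h. forall e. (M(e) & ~M(h))) & (exists b. exists a. (M(a) & ~L(b)))
All bound variables are already distinct, so no renaming is needed.
Extract every quantifier outward, since the variables are now distinct and don't occur free across branches:
  forall f. forall h. forall e. exists b. exists a. (M(f) & M(e) & ~M(h) & M(a) & ~L(b))

forall f. forall h. forall e. exists b. exists a. (M(f) & M(e) & ~M(h) & M(a) & ~L(b))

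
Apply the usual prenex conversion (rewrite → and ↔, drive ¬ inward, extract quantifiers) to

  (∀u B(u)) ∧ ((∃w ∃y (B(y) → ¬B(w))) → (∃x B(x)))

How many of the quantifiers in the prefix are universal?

Eliminate → and ↔ using ¬ and ∨.
  (∀u B(u)) ∧ (¬(∃w ∃y (¬B(y) ∨ ¬B(w))) ∨ (∃x B(x)))
Push ¬ through the quantifiers and connectives to reach negation normal form:
  (∀u B(u)) ∧ ((∀w ∀y (B(y) ∧ B(w))) ∨ (∃x B(x)))
Finally move all quantifiers to the prefix:
  ∀u ∀w ∀y ∃x (B(u) ∧ (B(y) ∧ B(w) ∨ B(x)))
The prefix is ∀u ∀w ∀y ∃x: 3 universal, 1 existential.

3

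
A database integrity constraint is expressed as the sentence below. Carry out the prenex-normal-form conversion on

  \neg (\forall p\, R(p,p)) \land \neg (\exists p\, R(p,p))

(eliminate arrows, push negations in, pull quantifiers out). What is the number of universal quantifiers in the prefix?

Push ¬ through the quantifiers and connectives to reach negation normal form:
  (\exists p\, \neg R(p,p)) \land (\forall p\, \neg R(p,p))
Give each quantifier a distinct variable: p↦u1.
  (\exists p\, \neg R(p,p)) \land (\forall u1\, \neg R(u1,u1))
Finally move all quantifiers to the prefix:
  \exists p\, \forall u1\, (\neg R(p,p) \land \neg R(u1,u1))
The prefix is \exists p \forall u1: 1 universal, 1 existential.

1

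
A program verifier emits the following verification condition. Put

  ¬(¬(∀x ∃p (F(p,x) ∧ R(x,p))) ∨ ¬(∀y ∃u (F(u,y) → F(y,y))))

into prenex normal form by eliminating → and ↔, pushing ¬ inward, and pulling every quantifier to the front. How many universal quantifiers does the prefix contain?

Rewrite implications/biconditionals: A → B as ¬A ∨ B.
  ¬(¬(∀x ∃p (F(p,x) ∧ R(x,p))) ∨ ¬(∀y ∃u (¬F(u,y) ∨ F(y,y))))
Move each ¬ inward, flipping quantifiers it crosses:
  (∀x ∃p (F(p,x) ∧ R(x,p))) ∧ (∀y ∃u (¬F(u,y) ∨ F(y,y)))
Pull the quantifiers to the front (each side's bound variable is not free in the other side):
  ∀x ∃p ∀y ∃u (F(p,x) ∧ R(x,p) ∧ (¬F(u,y) ∨ F(y,y)))
The prefix is ∀x ∃p ∀y ∃u: 2 universal, 2 existential.

2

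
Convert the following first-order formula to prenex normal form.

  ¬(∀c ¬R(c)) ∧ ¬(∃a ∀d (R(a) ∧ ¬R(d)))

∃c ∀a ∃d (R(c) ∧ (¬R(a) ∨ R(d)))

Drive negations inward (¬∀x A ≡ ∃x ¬A, ¬∃x A ≡ ∀x ¬A, De Morgan for ∧/∨):
  (∃c R(c)) ∧ (∀a ∃d (¬R(a) ∨ R(d)))
All bound variables are already distinct, so no renaming is needed.
Pull the quantifiers to the front (each side's bound variable is not free in the other side):
  ∃c ∀a ∃d (R(c) ∧ (¬R(a) ∨ R(d)))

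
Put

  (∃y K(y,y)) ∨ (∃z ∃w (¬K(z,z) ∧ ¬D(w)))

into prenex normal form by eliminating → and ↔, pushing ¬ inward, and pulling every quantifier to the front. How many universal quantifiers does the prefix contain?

0

Pull the quantifiers to the front (each side's bound variable is not free in the other side):
  ∃y ∃z ∃w (K(y,y) ∨ ¬K(z,z) ∧ ¬D(w))
The prefix is ∃y ∃z ∃w: 0 universal, 3 existential.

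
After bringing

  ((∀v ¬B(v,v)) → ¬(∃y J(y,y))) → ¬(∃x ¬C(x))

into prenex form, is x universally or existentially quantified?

Rewrite implications/biconditionals: A → B as ¬A ∨ B.
  ¬(¬(∀v ¬B(v,v)) ∨ ¬(∃y J(y,y))) ∨ ¬(∃x ¬C(x))
Move each ¬ inward, flipping quantifiers it crosses:
  (∀v ¬B(v,v)) ∧ (∃y J(y,y)) ∨ (∀x C(x))
All bound variables are already distinct, so no renaming is needed.
Finally move all quantifiers to the prefix:
  ∀v ∃y ∀x (¬B(v,v) ∧ J(y,y) ∨ C(x))
The quantifier ∃x sits under an odd number of negations (counting the antecedent side of each →), so it flips to ∀x.

universal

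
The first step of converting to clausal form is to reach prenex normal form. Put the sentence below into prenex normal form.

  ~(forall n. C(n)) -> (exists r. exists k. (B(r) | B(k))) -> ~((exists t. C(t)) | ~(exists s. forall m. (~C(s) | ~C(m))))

forall n. forall r. forall k. forall t. exists s. forall m. (C(n) | ~B(r) & ~B(k) | ~C(t) & (~C(s) | ~C(m)))

Rewrite implications/biconditionals: A → B as ¬A ∨ B.
  ~~(forall n. C(n)) | ~(exists r. exists k. (B(r) | B(k))) | ~((exists t. C(t)) | ~(exists s. forall m. (~C(s) | ~C(m))))
Drive negations inward (¬∀x A ≡ ∃x ¬A, ¬∃x A ≡ ∀x ¬A, De Morgan for ∧/∨):
  (forall n. C(n)) | (forall r. forall k. (~B(r) & ~B(k))) | (forall t. ~C(t)) & (exists s. forall m. (~C(s) | ~C(m)))
All bound variables are already distinct, so no renaming is needed.
Pull the quantifiers to the front (each side's bound variable is not free in the other side):
  forall n. forall r. forall k. forall t. exists s. forall m. (C(n) | ~B(r) & ~B(k) | ~C(t) & (~C(s) | ~C(m)))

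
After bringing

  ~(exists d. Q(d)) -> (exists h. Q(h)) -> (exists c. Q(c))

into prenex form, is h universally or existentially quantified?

universal

Rewrite implications/biconditionals: A → B as ¬A ∨ B.
  ~~(exists d. Q(d)) | ~(exists h. Q(h)) | (exists c. Q(c))
Move each ¬ inward, flipping quantifiers it crosses:
  (exists d. Q(d)) | (forall h. ~Q(h)) | (exists c. Q(c))
Extract every quantifier outward, since the variables are now distinct and don't occur free across branches:
  exists d. forall h. exists c. (Q(d) | ~Q(h) | Q(c))
The quantifier exists h sits under an odd number of negations (counting the antecedent side of each →), so it flips to forall h.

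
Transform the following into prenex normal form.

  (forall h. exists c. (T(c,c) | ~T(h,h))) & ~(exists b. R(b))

Drive negations inward (¬∀x A ≡ ∃x ¬A, ¬∃x A ≡ ∀x ¬A, De Morgan for ∧/∨):
  (forall h. exists c. (T(c,c) | ~T(h,h))) & (forall b. ~R(b))
Finally move all quantifiers to the prefix:
  forall h. exists c. forall b. ((T(c,c) | ~T(h,h)) & ~R(b))

forall h. exists c. forall b. ((T(c,c) | ~T(h,h)) & ~R(b))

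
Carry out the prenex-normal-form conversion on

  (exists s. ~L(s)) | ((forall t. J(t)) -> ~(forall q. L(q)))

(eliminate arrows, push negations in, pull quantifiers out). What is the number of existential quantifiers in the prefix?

3

Eliminate → and ↔ using ¬ and ∨.
  (exists s. ~L(s)) | ~(forall t. J(t)) | ~(forall q. L(q))
Push ¬ through the quantifiers and connectives to reach negation normal form:
  (exists s. ~L(s)) | (exists t. ~J(t)) | (exists q. ~L(q))
Extract every quantifier outward, since the variables are now distinct and don't occur free across branches:
  exists s. exists t. exists q. (~L(s) | ~J(t) | ~L(q))
The prefix is exists s exists t exists q: 0 universal, 3 existential.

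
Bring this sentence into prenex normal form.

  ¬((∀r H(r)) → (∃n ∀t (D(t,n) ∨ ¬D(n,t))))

First replace A → B with ¬A ∨ B.
  ¬(¬(∀r H(r)) ∨ (∃n ∀t (D(t,n) ∨ ¬D(n,t))))
Move each ¬ inward, flipping quantifiers it crosses:
  (∀r H(r)) ∧ (∀n ∃t (¬D(t,n) ∧ D(n,t)))
Finally move all quantifiers to the prefix:
  ∀r ∀n ∃t (H(r) ∧ ¬D(t,n) ∧ D(n,t))

∀r ∀n ∃t (H(r) ∧ ¬D(t,n) ∧ D(n,t))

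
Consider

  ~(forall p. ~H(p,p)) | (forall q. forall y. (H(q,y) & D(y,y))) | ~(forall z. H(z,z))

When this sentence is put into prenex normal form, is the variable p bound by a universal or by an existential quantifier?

existential

Move each ¬ inward, flipping quantifiers it crosses:
  (exists p. H(p,p)) | (forall q. forall y. (H(q,y) & D(y,y))) | (exists z. ~H(z,z))
All bound variables are already distinct, so no renaming is needed.
Extract every quantifier outward, since the variables are now distinct and don't occur free across branches:
  exists p. forall q. forall y. exists z. (H(p,p) | H(q,y) & D(y,y) | ~H(z,z))
The quantifier forall p sits under an odd number of negations, so it flips to exists p.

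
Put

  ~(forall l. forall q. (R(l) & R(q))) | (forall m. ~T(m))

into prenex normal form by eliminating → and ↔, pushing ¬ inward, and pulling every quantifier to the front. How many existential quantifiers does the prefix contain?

2

Drive negations inward (¬∀x A ≡ ∃x ¬A, ¬∃x A ≡ ∀x ¬A, De Morgan for ∧/∨):
  (exists l. exists q. (~R(l) | ~R(q))) | (forall m. ~T(m))
All bound variables are already distinct, so no renaming is needed.
Finally move all quantifiers to the prefix:
  exists l. exists q. forall m. (~R(l) | ~R(q) | ~T(m))
The prefix is exists l exists q forall m: 1 universal, 2 existential.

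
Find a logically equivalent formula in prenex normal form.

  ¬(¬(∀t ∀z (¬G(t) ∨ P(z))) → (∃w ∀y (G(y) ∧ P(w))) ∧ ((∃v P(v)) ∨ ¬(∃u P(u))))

∃t ∃z ∀w ∃y ∀v ∃u (G(t) ∧ ¬P(z) ∧ (¬G(y) ∨ ¬P(w) ∨ ¬P(v) ∧ P(u)))

Eliminate → and ↔ using ¬ and ∨.
  ¬(¬¬(∀t ∀z (¬G(t) ∨ P(z))) ∨ (∃w ∀y (G(y) ∧ P(w))) ∧ ((∃v P(v)) ∨ ¬(∃u P(u))))
Move each ¬ inward, flipping quantifiers it crosses:
  (∃t ∃z (G(t) ∧ ¬P(z))) ∧ ((∀w ∃y (¬G(y) ∨ ¬P(w))) ∨ (∀v ¬P(v)) ∧ (∃u P(u)))
All bound variables are already distinct, so no renaming is needed.
Pull the quantifiers to the front (each side's bound variable is not free in the other side):
  ∃t ∃z ∀w ∃y ∀v ∃u (G(t) ∧ ¬P(z) ∧ (¬G(y) ∨ ¬P(w) ∨ ¬P(v) ∧ P(u)))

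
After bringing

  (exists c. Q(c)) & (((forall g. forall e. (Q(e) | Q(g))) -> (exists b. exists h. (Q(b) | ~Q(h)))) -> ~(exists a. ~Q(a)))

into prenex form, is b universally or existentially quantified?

Rewrite implications/biconditionals: A → B as ¬A ∨ B.
  (exists c. Q(c)) & (~(~(forall g. forall e. (Q(e) | Q(g))) | (exists b. exists h. (Q(b) | ~Q(h)))) | ~(exists a. ~Q(a)))
Move each ¬ inward, flipping quantifiers it crosses:
  (exists c. Q(c)) & ((forall g. forall e. (Q(e) | Q(g))) & (forall b. forall h. (~Q(b) & Q(h))) | (forall a. Q(a)))
All bound variables are already distinct, so no renaming is needed.
Pull the quantifiers to the front (each side's bound variable is not free in the other side):
  exists c. forall g. forall e. forall b. forall h. forall a. (Q(c) & ((Q(e) | Q(g)) & ~Q(b) & Q(h) | Q(a)))
The quantifier exists b sits under an odd number of negations (counting the antecedent side of each →), so it flips to forall b.

universal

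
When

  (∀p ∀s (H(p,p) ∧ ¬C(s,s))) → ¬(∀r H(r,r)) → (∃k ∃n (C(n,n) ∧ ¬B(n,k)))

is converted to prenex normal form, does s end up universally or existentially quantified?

Eliminate → and ↔ using ¬ and ∨.
  ¬(∀p ∀s (H(p,p) ∧ ¬C(s,s))) ∨ ¬¬(∀r H(r,r)) ∨ (∃k ∃n (C(n,n) ∧ ¬B(n,k)))
Move each ¬ inward, flipping quantifiers it crosses:
  (∃p ∃s (¬H(p,p) ∨ C(s,s))) ∨ (∀r H(r,r)) ∨ (∃k ∃n (C(n,n) ∧ ¬B(n,k)))
All bound variables are already distinct, so no renaming is needed.
Pull the quantifiers to the front (each side's bound variable is not free in the other side):
  ∃p ∃s ∀r ∃k ∃n (¬H(p,p) ∨ C(s,s) ∨ H(r,r) ∨ C(n,n) ∧ ¬B(n,k))
The quantifier ∀s sits under an odd number of negations (counting the antecedent side of each →), so it flips to ∃s.

existential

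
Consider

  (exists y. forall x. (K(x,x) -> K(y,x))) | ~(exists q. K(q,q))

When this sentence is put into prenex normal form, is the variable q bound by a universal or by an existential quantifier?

Rewrite implications/biconditionals: A → B as ¬A ∨ B.
  (exists y. forall x. (~K(x,x) | K(y,x))) | ~(exists q. K(q,q))
Move each ¬ inward, flipping quantifiers it crosses:
  (exists y. forall x. (~K(x,x) | K(y,x))) | (forall q. ~K(q,q))
Extract every quantifier outward, since the variables are now distinct and don't occur free across branches:
  exists y. forall x. forall q. (~K(x,x) | K(y,x) | ~K(q,q))
The quantifier exists q sits under an odd number of negations (counting the antecedent side of each →), so it flips to forall q.

universal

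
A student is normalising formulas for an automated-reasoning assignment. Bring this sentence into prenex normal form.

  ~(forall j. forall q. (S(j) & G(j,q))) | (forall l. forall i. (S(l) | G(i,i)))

exists j. exists q. forall l. forall i. (~S(j) | ~G(j,q) | S(l) | G(i,i))

Push ¬ through the quantifiers and connectives to reach negation normal form:
  (exists j. exists q. (~S(j) | ~G(j,q))) | (forall l. forall i. (S(l) | G(i,i)))
Finally move all quantifiers to the prefix:
  exists j. exists q. forall l. forall i. (~S(j) | ~G(j,q) | S(l) | G(i,i))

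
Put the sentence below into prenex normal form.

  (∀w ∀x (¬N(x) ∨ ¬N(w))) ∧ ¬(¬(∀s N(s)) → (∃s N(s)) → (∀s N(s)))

∀w ∀x ∃s ∃y ∃r ((¬N(x) ∨ ¬N(w)) ∧ ¬N(s) ∧ N(y) ∧ ¬N(r))

Rewrite implications/biconditionals: A → B as ¬A ∨ B.
  (∀w ∀x (¬N(x) ∨ ¬N(w))) ∧ ¬(¬¬(∀s N(s)) ∨ ¬(∃s N(s)) ∨ (∀s N(s)))
Move each ¬ inward, flipping quantifiers it crosses:
  (∀w ∀x (¬N(x) ∨ ¬N(w))) ∧ (∃s ¬N(s)) ∧ (∃s N(s)) ∧ (∃s ¬N(s))
Standardize variables apart so no two quantifiers bind the same name: s↦y, s↦r.
  (∀w ∀x (¬N(x) ∨ ¬N(w))) ∧ (∃s ¬N(s)) ∧ (∃y N(y)) ∧ (∃r ¬N(r))
Finally move all quantifiers to the prefix:
  ∀w ∀x ∃s ∃y ∃r ((¬N(x) ∨ ¬N(w)) ∧ ¬N(s) ∧ N(y) ∧ ¬N(r))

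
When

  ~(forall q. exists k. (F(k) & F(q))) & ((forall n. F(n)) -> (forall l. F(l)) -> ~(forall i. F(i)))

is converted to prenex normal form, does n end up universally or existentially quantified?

existential

First replace A → B with ¬A ∨ B.
  ~(forall q. exists k. (F(k) & F(q))) & (~(forall n. F(n)) | ~(forall l. F(l)) | ~(forall i. F(i)))
Push ¬ through the quantifiers and connectives to reach negation normal form:
  (exists q. forall k. (~F(k) | ~F(q))) & ((exists n. ~F(n)) | (exists l. ~F(l)) | (exists i. ~F(i)))
Finally move all quantifiers to the prefix:
  exists q. forall k. exists n. exists l. exists i. ((~F(k) | ~F(q)) & (~F(n) | ~F(l) | ~F(i)))
The quantifier forall n sits under an odd number of negations (counting the antecedent side of each →), so it flips to exists n.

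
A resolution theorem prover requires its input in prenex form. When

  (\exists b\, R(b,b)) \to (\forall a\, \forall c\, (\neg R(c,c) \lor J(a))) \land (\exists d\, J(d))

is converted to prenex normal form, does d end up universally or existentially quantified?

Rewrite implications/biconditionals: A → B as ¬A ∨ B.
  \neg (\exists b\, R(b,b)) \lor (\forall a\, \forall c\, (\neg R(c,c) \lor J(a))) \land (\exists d\, J(d))
Push ¬ through the quantifiers and connectives to reach negation normal form:
  (\forall b\, \neg R(b,b)) \lor (\forall a\, \forall c\, (\neg R(c,c) \lor J(a))) \land (\exists d\, J(d))
All bound variables are already distinct, so no renaming is needed.
Pull the quantifiers to the front (each side's bound variable is not free in the other side):
  \forall b\, \forall a\, \forall c\, \exists d\, (\neg R(b,b) \lor (\neg R(c,c) \lor J(a)) \land J(d))
The quantifier \exists d sits under an even number of negations (counting the antecedent side of each →), so it remains existential.

existential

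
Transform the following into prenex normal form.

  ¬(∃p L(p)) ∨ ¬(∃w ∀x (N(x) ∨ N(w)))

∀p ∀w ∃x (¬L(p) ∨ ¬N(x) ∧ ¬N(w))

Move each ¬ inward, flipping quantifiers it crosses:
  (∀p ¬L(p)) ∨ (∀w ∃x (¬N(x) ∧ ¬N(w)))
Finally move all quantifiers to the prefix:
  ∀p ∀w ∃x (¬L(p) ∨ ¬N(x) ∧ ¬N(w))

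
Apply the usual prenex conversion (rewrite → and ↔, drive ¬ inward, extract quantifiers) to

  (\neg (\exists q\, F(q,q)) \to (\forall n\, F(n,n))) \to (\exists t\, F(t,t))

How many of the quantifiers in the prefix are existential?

Eliminate → and ↔ using ¬ and ∨.
  \neg (\neg \neg (\exists q\, F(q,q)) \lor (\forall n\, F(n,n))) \lor (\exists t\, F(t,t))
Drive negations inward (¬∀x A ≡ ∃x ¬A, ¬∃x A ≡ ∀x ¬A, De Morgan for ∧/∨):
  (\forall q\, \neg F(q,q)) \land (\exists n\, \neg F(n,n)) \lor (\exists t\, F(t,t))
Extract every quantifier outward, since the variables are now distinct and don't occur free across branches:
  \forall q\, \exists n\, \exists t\, (\neg F(q,q) \land \neg F(n,n) \lor F(t,t))
The prefix is \forall q \exists n \exists t: 1 universal, 2 existential.

2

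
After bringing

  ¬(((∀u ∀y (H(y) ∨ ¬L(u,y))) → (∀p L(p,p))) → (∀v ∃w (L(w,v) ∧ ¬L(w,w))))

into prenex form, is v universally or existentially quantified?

existential

Eliminate → and ↔ using ¬ and ∨.
  ¬(¬(¬(∀u ∀y (H(y) ∨ ¬L(u,y))) ∨ (∀p L(p,p))) ∨ (∀v ∃w (L(w,v) ∧ ¬L(w,w))))
Move each ¬ inward, flipping quantifiers it crosses:
  ((∃u ∃y (¬H(y) ∧ L(u,y))) ∨ (∀p L(p,p))) ∧ (∃v ∀w (¬L(w,v) ∨ L(w,w)))
Finally move all quantifiers to the prefix:
  ∃u ∃y ∀p ∃v ∀w ((¬H(y) ∧ L(u,y) ∨ L(p,p)) ∧ (¬L(w,v) ∨ L(w,w)))
The quantifier ∀v sits under an odd number of negations (counting the antecedent side of each →), so it flips to ∃v.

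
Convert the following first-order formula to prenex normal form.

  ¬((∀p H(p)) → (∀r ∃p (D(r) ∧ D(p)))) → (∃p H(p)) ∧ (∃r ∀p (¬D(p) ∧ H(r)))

∃p ∀r ∃c ∃t ∃y ∀q (¬H(p) ∨ D(r) ∧ D(c) ∨ H(t) ∧ ¬D(q) ∧ H(y))

Rewrite implications/biconditionals: A → B as ¬A ∨ B.
  ¬¬(¬(∀p H(p)) ∨ (∀r ∃p (D(r) ∧ D(p)))) ∨ (∃p H(p)) ∧ (∃r ∀p (¬D(p) ∧ H(r)))
Drive negations inward (¬∀x A ≡ ∃x ¬A, ¬∃x A ≡ ∀x ¬A, De Morgan for ∧/∨):
  (∃p ¬H(p)) ∨ (∀r ∃p (D(r) ∧ D(p))) ∨ (∃p H(p)) ∧ (∃r ∀p (¬D(p) ∧ H(r)))
Rename bound variables to avoid capture: p↦c, p↦t, r↦y, p↦q.
  (∃p ¬H(p)) ∨ (∀r ∃c (D(r) ∧ D(c))) ∨ (∃t H(t)) ∧ (∃y ∀q (¬D(q) ∧ H(y)))
Pull the quantifiers to the front (each side's bound variable is not free in the other side):
  ∃p ∀r ∃c ∃t ∃y ∀q (¬H(p) ∨ D(r) ∧ D(c) ∨ H(t) ∧ ¬D(q) ∧ H(y))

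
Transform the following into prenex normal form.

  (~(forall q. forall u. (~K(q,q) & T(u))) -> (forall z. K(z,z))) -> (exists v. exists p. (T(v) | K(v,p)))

Eliminate → and ↔ using ¬ and ∨.
  ~(~~(forall q. forall u. (~K(q,q) & T(u))) | (forall z. K(z,z))) | (exists v. exists p. (T(v) | K(v,p)))
Move each ¬ inward, flipping quantifiers it crosses:
  (exists q. exists u. (K(q,q) | ~T(u))) & (exists z. ~K(z,z)) | (exists v. exists p. (T(v) | K(v,p)))
All bound variables are already distinct, so no renaming is needed.
Extract every quantifier outward, since the variables are now distinct and don't occur free across branches:
  exists q. exists u. exists z. exists v. exists p. ((K(q,q) | ~T(u)) & ~K(z,z) | T(v) | K(v,p))

exists q. exists u. exists z. exists v. exists p. ((K(q,q) | ~T(u)) & ~K(z,z) | T(v) | K(v,p))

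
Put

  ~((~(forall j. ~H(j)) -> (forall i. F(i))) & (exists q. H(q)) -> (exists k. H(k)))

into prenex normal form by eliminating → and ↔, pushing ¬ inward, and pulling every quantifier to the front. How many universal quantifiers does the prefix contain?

3

Rewrite implications/biconditionals: A → B as ¬A ∨ B.
  ~(~((~~(forall j. ~H(j)) | (forall i. F(i))) & (exists q. H(q))) | (exists k. H(k)))
Move each ¬ inward, flipping quantifiers it crosses:
  ((forall j. ~H(j)) | (forall i. F(i))) & (exists q. H(q)) & (forall k. ~H(k))
All bound variables are already distinct, so no renaming is needed.
Finally move all quantifiers to the prefix:
  forall j. forall i. exists q. forall k. ((~H(j) | F(i)) & H(q) & ~H(k))
The prefix is forall j forall i exists q forall k: 3 universal, 1 existential.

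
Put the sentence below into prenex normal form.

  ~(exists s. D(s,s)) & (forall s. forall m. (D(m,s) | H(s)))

Push ¬ through the quantifiers and connectives to reach negation normal form:
  (forall s. ~D(s,s)) & (forall s. forall m. (D(m,s) | H(s)))
Standardize variables apart so no two quantifiers bind the same name: s↦z.
  (forall s. ~D(s,s)) & (forall z. forall m. (D(m,z) | H(z)))
Extract every quantifier outward, since the variables are now distinct and don't occur free across branches:
  forall s. forall z. forall m. (~D(s,s) & (D(m,z) | H(z)))

forall s. forall z. forall m. (~D(s,s) & (D(m,z) | H(z)))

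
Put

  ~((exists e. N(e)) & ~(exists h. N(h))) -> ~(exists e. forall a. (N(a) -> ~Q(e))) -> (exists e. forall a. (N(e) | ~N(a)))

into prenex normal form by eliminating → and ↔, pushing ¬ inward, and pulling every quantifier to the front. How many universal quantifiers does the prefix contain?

3

Rewrite implications/biconditionals: A → B as ¬A ∨ B.
  ~~((exists e. N(e)) & ~(exists h. N(h))) | ~~(exists e. forall a. (~N(a) | ~Q(e))) | (exists e. forall a. (N(e) | ~N(a)))
Push ¬ through the quantifiers and connectives to reach negation normal form:
  (exists e. N(e)) & (forall h. ~N(h)) | (exists e. forall a. (~N(a) | ~Q(e))) | (exists e. forall a. (N(e) | ~N(a)))
Rename bound variables to avoid capture: e↦y1, e↦q, a↦x1.
  (exists e. N(e)) & (forall h. ~N(h)) | (exists y1. forall a. (~N(a) | ~Q(y1))) | (exists q. forall x1. (N(q) | ~N(x1)))
Finally move all quantifiers to the prefix:
  exists e. forall h. exists y1. forall a. exists q. forall x1. (N(e) & ~N(h) | ~N(a) | ~Q(y1) | N(q) | ~N(x1))
The prefix is exists e forall h exists y1 forall a exists q forall x1: 3 universal, 3 existential.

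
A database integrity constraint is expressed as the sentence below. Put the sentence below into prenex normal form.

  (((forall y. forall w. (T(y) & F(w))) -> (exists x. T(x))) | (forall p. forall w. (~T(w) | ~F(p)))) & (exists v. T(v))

First replace A → B with ¬A ∨ B.
  (~(forall y. forall w. (T(y) & F(w))) | (exists x. T(x)) | (forall p. forall w. (~T(w) | ~F(p)))) & (exists v. T(v))
Move each ¬ inward, flipping quantifiers it crosses:
  ((exists y. exists w. (~T(y) | ~F(w))) | (exists x. T(x)) | (forall p. forall w. (~T(w) | ~F(p)))) & (exists v. T(v))
Standardize variables apart so no two quantifiers bind the same name: w↦a.
  ((exists y. exists w. (~T(y) | ~F(w))) | (exists x. T(x)) | (forall p. forall a. (~T(a) | ~F(p)))) & (exists v. T(v))
Pull the quantifiers to the front (each side's bound variable is not free in the other side):
  exists y. exists w. exists x. forall p. forall a. exists v. ((~T(y) | ~F(w) | T(x) | ~T(a) | ~F(p)) & T(v))

exists y. exists w. exists x. forall p. forall a. exists v. ((~T(y) | ~F(w) | T(x) | ~T(a) | ~F(p)) & T(v))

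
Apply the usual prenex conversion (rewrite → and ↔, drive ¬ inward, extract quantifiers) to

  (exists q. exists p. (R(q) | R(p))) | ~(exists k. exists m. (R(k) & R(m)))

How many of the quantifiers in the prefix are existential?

2

Drive negations inward (¬∀x A ≡ ∃x ¬A, ¬∃x A ≡ ∀x ¬A, De Morgan for ∧/∨):
  (exists q. exists p. (R(q) | R(p))) | (forall k. forall m. (~R(k) | ~R(m)))
All bound variables are already distinct, so no renaming is needed.
Extract every quantifier outward, since the variables are now distinct and don't occur free across branches:
  exists q. exists p. forall k. forall m. (R(q) | R(p) | ~R(k) | ~R(m))
The prefix is exists q exists p forall k forall m: 2 universal, 2 existential.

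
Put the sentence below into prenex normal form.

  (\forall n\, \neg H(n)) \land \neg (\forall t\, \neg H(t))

Move each ¬ inward, flipping quantifiers it crosses:
  (\forall n\, \neg H(n)) \land (\exists t\, H(t))
Finally move all quantifiers to the prefix:
  \forall n\, \exists t\, (\neg H(n) \land H(t))

\forall n\, \exists t\, (\neg H(n) \land H(t))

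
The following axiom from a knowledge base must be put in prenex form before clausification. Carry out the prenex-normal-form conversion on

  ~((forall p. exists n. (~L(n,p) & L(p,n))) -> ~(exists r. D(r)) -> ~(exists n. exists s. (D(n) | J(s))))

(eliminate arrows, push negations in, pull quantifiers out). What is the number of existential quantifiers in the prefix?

Rewrite implications/biconditionals: A → B as ¬A ∨ B.
  ~(~(forall p. exists n. (~L(n,p) & L(p,n))) | ~~(exists r. D(r)) | ~(exists n. exists s. (D(n) | J(s))))
Move each ¬ inward, flipping quantifiers it crosses:
  (forall p. exists n. (~L(n,p) & L(p,n))) & (forall r. ~D(r)) & (exists n. exists s. (D(n) | J(s)))
Standardize variables apart so no two quantifiers bind the same name: n↦b.
  (forall p. exists n. (~L(n,p) & L(p,n))) & (forall r. ~D(r)) & (exists b. exists s. (D(b) | J(s)))
Pull the quantifiers to the front (each side's bound variable is not free in the other side):
  forall p. exists n. forall r. exists b. exists s. (~L(n,p) & L(p,n) & ~D(r) & (D(b) | J(s)))
The prefix is forall p exists n forall r exists b exists s: 2 universal, 3 existential.

3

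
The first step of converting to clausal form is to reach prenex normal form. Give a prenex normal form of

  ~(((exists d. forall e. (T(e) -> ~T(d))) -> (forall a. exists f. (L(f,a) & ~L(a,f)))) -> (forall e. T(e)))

forall d. exists e. forall a. exists f. exists y. ((T(e) & T(d) | L(f,a) & ~L(a,f)) & ~T(y))

Eliminate → and ↔ using ¬ and ∨.
  ~(~(~(exists d. forall e. (~T(e) | ~T(d))) | (forall a. exists f. (L(f,a) & ~L(a,f)))) | (forall e. T(e)))
Push ¬ through the quantifiers and connectives to reach negation normal form:
  ((forall d. exists e. (T(e) & T(d))) | (forall a. exists f. (L(f,a) & ~L(a,f)))) & (exists e. ~T(e))
Give each quantifier a distinct variable: e↦y.
  ((forall d. exists e. (T(e) & T(d))) | (forall a. exists f. (L(f,a) & ~L(a,f)))) & (exists y. ~T(y))
Pull the quantifiers to the front (each side's bound variable is not free in the other side):
  forall d. exists e. forall a. exists f. exists y. ((T(e) & T(d) | L(f,a) & ~L(a,f)) & ~T(y))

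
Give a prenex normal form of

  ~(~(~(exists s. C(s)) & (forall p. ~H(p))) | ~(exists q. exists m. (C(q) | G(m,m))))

forall s. forall p. exists q. exists m. (~C(s) & ~H(p) & (C(q) | G(m,m)))

Push ¬ through the quantifiers and connectives to reach negation normal form:
  (forall s. ~C(s)) & (forall p. ~H(p)) & (exists q. exists m. (C(q) | G(m,m)))
All bound variables are already distinct, so no renaming is needed.
Finally move all quantifiers to the prefix:
  forall s. forall p. exists q. exists m. (~C(s) & ~H(p) & (C(q) | G(m,m)))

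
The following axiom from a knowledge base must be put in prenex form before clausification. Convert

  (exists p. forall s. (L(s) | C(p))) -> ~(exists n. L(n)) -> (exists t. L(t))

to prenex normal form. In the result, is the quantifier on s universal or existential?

existential

Rewrite implications/biconditionals: A → B as ¬A ∨ B.
  ~(exists p. forall s. (L(s) | C(p))) | ~~(exists n. L(n)) | (exists t. L(t))
Move each ¬ inward, flipping quantifiers it crosses:
  (forall p. exists s. (~L(s) & ~C(p))) | (exists n. L(n)) | (exists t. L(t))
All bound variables are already distinct, so no renaming is needed.
Extract every quantifier outward, since the variables are now distinct and don't occur free across branches:
  forall p. exists s. exists n. exists t. (~L(s) & ~C(p) | L(n) | L(t))
The quantifier forall s sits under an odd number of negations (counting the antecedent side of each →), so it flips to exists s.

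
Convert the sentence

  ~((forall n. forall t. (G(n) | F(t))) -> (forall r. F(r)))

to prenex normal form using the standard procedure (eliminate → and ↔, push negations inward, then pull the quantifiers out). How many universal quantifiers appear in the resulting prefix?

2

Eliminate → and ↔ using ¬ and ∨.
  ~(~(forall n. forall t. (G(n) | F(t))) | (forall r. F(r)))
Move each ¬ inward, flipping quantifiers it crosses:
  (forall n. forall t. (G(n) | F(t))) & (exists r. ~F(r))
Extract every quantifier outward, since the variables are now distinct and don't occur free across branches:
  forall n. forall t. exists r. ((G(n) | F(t)) & ~F(r))
The prefix is forall n forall t exists r: 2 universal, 1 existential.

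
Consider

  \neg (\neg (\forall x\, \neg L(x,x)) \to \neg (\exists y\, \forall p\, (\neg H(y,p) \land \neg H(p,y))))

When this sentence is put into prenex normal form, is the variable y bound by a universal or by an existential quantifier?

Rewrite implications/biconditionals: A → B as ¬A ∨ B.
  \neg (\neg \neg (\forall x\, \neg L(x,x)) \lor \neg (\exists y\, \forall p\, (\neg H(y,p) \land \neg H(p,y))))
Push ¬ through the quantifiers and connectives to reach negation normal form:
  (\exists x\, L(x,x)) \land (\exists y\, \forall p\, (\neg H(y,p) \land \neg H(p,y)))
All bound variables are already distinct, so no renaming is needed.
Pull the quantifiers to the front (each side's bound variable is not free in the other side):
  \exists x\, \exists y\, \forall p\, (L(x,x) \land \neg H(y,p) \land \neg H(p,y))
The quantifier \exists y sits under an even number of negations (counting the antecedent side of each →), so it remains existential.

existential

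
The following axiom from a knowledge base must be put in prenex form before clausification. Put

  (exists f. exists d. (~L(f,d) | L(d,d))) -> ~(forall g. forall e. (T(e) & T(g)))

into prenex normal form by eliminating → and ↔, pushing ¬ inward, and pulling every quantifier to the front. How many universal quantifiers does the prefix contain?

First replace A → B with ¬A ∨ B.
  ~(exists f. exists d. (~L(f,d) | L(d,d))) | ~(forall g. forall e. (T(e) & T(g)))
Drive negations inward (¬∀x A ≡ ∃x ¬A, ¬∃x A ≡ ∀x ¬A, De Morgan for ∧/∨):
  (forall f. forall d. (L(f,d) & ~L(d,d))) | (exists g. exists e. (~T(e) | ~T(g)))
Pull the quantifiers to the front (each side's bound variable is not free in the other side):
  forall f. forall d. exists g. exists e. (L(f,d) & ~L(d,d) | ~T(e) | ~T(g))
The prefix is forall f forall d exists g exists e: 2 universal, 2 existential.

2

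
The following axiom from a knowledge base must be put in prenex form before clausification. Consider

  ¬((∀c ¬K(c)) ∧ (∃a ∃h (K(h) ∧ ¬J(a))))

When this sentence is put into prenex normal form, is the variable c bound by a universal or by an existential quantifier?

existential

Move each ¬ inward, flipping quantifiers it crosses:
  (∃c K(c)) ∨ (∀a ∀h (¬K(h) ∨ J(a)))
All bound variables are already distinct, so no renaming is needed.
Finally move all quantifiers to the prefix:
  ∃c ∀a ∀h (K(c) ∨ ¬K(h) ∨ J(a))
The quantifier ∀c sits under an odd number of negations, so it flips to ∃c.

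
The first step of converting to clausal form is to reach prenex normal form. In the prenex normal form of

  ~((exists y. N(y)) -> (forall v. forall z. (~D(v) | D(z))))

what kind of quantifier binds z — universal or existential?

existential

First replace A → B with ¬A ∨ B.
  ~(~(exists y. N(y)) | (forall v. forall z. (~D(v) | D(z))))
Move each ¬ inward, flipping quantifiers it crosses:
  (exists y. N(y)) & (exists v. exists z. (D(v) & ~D(z)))
All bound variables are already distinct, so no renaming is needed.
Pull the quantifiers to the front (each side's bound variable is not free in the other side):
  exists y. exists v. exists z. (N(y) & D(v) & ~D(z))
The quantifier forall z sits under an odd number of negations (counting the antecedent side of each →), so it flips to exists z.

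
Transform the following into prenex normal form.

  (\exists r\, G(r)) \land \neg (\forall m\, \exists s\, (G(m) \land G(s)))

Move each ¬ inward, flipping quantifiers it crosses:
  (\exists r\, G(r)) \land (\exists m\, \forall s\, (\neg G(m) \lor \neg G(s)))
All bound variables are already distinct, so no renaming is needed.
Extract every quantifier outward, since the variables are now distinct and don't occur free across branches:
  \exists r\, \exists m\, \forall s\, (G(r) \land (\neg G(m) \lor \neg G(s)))

\exists r\, \exists m\, \forall s\, (G(r) \land (\neg G(m) \lor \neg G(s)))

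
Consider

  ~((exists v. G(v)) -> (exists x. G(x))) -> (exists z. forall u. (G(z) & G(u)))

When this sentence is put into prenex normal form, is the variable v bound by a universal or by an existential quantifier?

Rewrite implications/biconditionals: A → B as ¬A ∨ B.
  ~~(~(exists v. G(v)) | (exists x. G(x))) | (exists z. forall u. (G(z) & G(u)))
Push ¬ through the quantifiers and connectives to reach negation normal form:
  (forall v. ~G(v)) | (exists x. G(x)) | (exists z. forall u. (G(z) & G(u)))
All bound variables are already distinct, so no renaming is needed.
Extract every quantifier outward, since the variables are now distinct and don't occur free across branches:
  forall v. exists x. exists z. forall u. (~G(v) | G(x) | G(z) & G(u))
The quantifier exists v sits under an odd number of negations (counting the antecedent side of each →), so it flips to forall v.

universal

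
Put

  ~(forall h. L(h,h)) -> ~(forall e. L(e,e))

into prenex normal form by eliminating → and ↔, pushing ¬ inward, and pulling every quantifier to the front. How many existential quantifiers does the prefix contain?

1

Rewrite implications/biconditionals: A → B as ¬A ∨ B.
  ~~(forall h. L(h,h)) | ~(forall e. L(e,e))
Drive negations inward (¬∀x A ≡ ∃x ¬A, ¬∃x A ≡ ∀x ¬A, De Morgan for ∧/∨):
  (forall h. L(h,h)) | (exists e. ~L(e,e))
Finally move all quantifiers to the prefix:
  forall h. exists e. (L(h,h) | ~L(e,e))
The prefix is forall h exists e: 1 universal, 1 existential.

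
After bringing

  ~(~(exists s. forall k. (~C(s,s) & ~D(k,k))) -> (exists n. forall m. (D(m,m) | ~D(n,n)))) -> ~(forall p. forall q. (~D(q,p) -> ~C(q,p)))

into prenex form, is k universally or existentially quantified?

universal

Rewrite implications/biconditionals: A → B as ¬A ∨ B.
  ~~(~~(exists s. forall k. (~C(s,s) & ~D(k,k))) | (exists n. forall m. (D(m,m) | ~D(n,n)))) | ~(forall p. forall q. (~~D(q,p) | ~C(q,p)))
Drive negations inward (¬∀x A ≡ ∃x ¬A, ¬∃x A ≡ ∀x ¬A, De Morgan for ∧/∨):
  (exists s. forall k. (~C(s,s) & ~D(k,k))) | (exists n. forall m. (D(m,m) | ~D(n,n))) | (exists p. exists q. (~D(q,p) & C(q,p)))
Extract every quantifier outward, since the variables are now distinct and don't occur free across branches:
  exists s. forall k. exists n. forall m. exists p. exists q. (~C(s,s) & ~D(k,k) | D(m,m) | ~D(n,n) | ~D(q,p) & C(q,p))
The quantifier forall k sits under an even number of negations (counting the antecedent side of each →), so it remains universal.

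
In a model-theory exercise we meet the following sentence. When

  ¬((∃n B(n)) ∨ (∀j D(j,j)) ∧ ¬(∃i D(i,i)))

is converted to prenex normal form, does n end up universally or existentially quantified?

Push ¬ through the quantifiers and connectives to reach negation normal form:
  (∀n ¬B(n)) ∧ ((∃j ¬D(j,j)) ∨ (∃i D(i,i)))
All bound variables are already distinct, so no renaming is needed.
Extract every quantifier outward, since the variables are now distinct and don't occur free across branches:
  ∀n ∃j ∃i (¬B(n) ∧ (¬D(j,j) ∨ D(i,i)))
The quantifier ∃n sits under an odd number of negations, so it flips to ∀n.

universal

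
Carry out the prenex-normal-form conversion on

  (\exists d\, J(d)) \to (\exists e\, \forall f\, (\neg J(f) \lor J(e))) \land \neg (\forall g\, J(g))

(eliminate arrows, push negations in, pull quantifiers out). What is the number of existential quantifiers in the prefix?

2

Rewrite implications/biconditionals: A → B as ¬A ∨ B.
  \neg (\exists d\, J(d)) \lor (\exists e\, \forall f\, (\neg J(f) \lor J(e))) \land \neg (\forall g\, J(g))
Drive negations inward (¬∀x A ≡ ∃x ¬A, ¬∃x A ≡ ∀x ¬A, De Morgan for ∧/∨):
  (\forall d\, \neg J(d)) \lor (\exists e\, \forall f\, (\neg J(f) \lor J(e))) \land (\exists g\, \neg J(g))
All bound variables are already distinct, so no renaming is needed.
Finally move all quantifiers to the prefix:
  \forall d\, \exists e\, \forall f\, \exists g\, (\neg J(d) \lor (\neg J(f) \lor J(e)) \land \neg J(g))
The prefix is \forall d \exists e \forall f \exists g: 2 universal, 2 existential.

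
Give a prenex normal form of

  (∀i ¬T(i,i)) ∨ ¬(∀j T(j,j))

Push ¬ through the quantifiers and connectives to reach negation normal form:
  (∀i ¬T(i,i)) ∨ (∃j ¬T(j,j))
All bound variables are already distinct, so no renaming is needed.
Extract every quantifier outward, since the variables are now distinct and don't occur free across branches:
  ∀i ∃j (¬T(i,i) ∨ ¬T(j,j))

∀i ∃j (¬T(i,i) ∨ ¬T(j,j))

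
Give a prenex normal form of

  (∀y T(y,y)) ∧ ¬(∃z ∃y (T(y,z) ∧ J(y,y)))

Push ¬ through the quantifiers and connectives to reach negation normal form:
  (∀y T(y,y)) ∧ (∀z ∀y (¬T(y,z) ∨ ¬J(y,y)))
Standardize variables apart so no two quantifiers bind the same name: y↦p.
  (∀y T(y,y)) ∧ (∀z ∀p (¬T(p,z) ∨ ¬J(p,p)))
Finally move all quantifiers to the prefix:
  ∀y ∀z ∀p (T(y,y) ∧ (¬T(p,z) ∨ ¬J(p,p)))

∀y ∀z ∀p (T(y,y) ∧ (¬T(p,z) ∨ ¬J(p,p)))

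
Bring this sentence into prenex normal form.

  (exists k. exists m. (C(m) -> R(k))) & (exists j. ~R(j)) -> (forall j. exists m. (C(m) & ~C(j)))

First replace A → B with ¬A ∨ B.
  ~((exists k. exists m. (~C(m) | R(k))) & (exists j. ~R(j))) | (forall j. exists m. (C(m) & ~C(j)))
Drive negations inward (¬∀x A ≡ ∃x ¬A, ¬∃x A ≡ ∀x ¬A, De Morgan for ∧/∨):
  (forall k. forall m. (C(m) & ~R(k))) | (forall j. R(j)) | (forall j. exists m. (C(m) & ~C(j)))
Rename bound variables to avoid capture: j↦p, m↦x.
  (forall k. forall m. (C(m) & ~R(k))) | (forall j. R(j)) | (forall p. exists x. (C(x) & ~C(p)))
Extract every quantifier outward, since the variables are now distinct and don't occur free across branches:
  forall k. forall m. forall j. forall p. exists x. (C(m) & ~R(k) | R(j) | C(x) & ~C(p))

forall k. forall m. forall j. forall p. exists x. (C(m) & ~R(k) | R(j) | C(x) & ~C(p))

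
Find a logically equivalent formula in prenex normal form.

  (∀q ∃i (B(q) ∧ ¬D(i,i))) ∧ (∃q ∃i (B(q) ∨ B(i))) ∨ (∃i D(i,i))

∀q ∃i ∃r ∃x1 ∃a (B(q) ∧ ¬D(i,i) ∧ (B(r) ∨ B(x1)) ∨ D(a,a))

Standardize variables apart so no two quantifiers bind the same name: q↦r, i↦x1, i↦a.
  (∀q ∃i (B(q) ∧ ¬D(i,i))) ∧ (∃r ∃x1 (B(r) ∨ B(x1))) ∨ (∃a D(a,a))
Pull the quantifiers to the front (each side's bound variable is not free in the other side):
  ∀q ∃i ∃r ∃x1 ∃a (B(q) ∧ ¬D(i,i) ∧ (B(r) ∨ B(x1)) ∨ D(a,a))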